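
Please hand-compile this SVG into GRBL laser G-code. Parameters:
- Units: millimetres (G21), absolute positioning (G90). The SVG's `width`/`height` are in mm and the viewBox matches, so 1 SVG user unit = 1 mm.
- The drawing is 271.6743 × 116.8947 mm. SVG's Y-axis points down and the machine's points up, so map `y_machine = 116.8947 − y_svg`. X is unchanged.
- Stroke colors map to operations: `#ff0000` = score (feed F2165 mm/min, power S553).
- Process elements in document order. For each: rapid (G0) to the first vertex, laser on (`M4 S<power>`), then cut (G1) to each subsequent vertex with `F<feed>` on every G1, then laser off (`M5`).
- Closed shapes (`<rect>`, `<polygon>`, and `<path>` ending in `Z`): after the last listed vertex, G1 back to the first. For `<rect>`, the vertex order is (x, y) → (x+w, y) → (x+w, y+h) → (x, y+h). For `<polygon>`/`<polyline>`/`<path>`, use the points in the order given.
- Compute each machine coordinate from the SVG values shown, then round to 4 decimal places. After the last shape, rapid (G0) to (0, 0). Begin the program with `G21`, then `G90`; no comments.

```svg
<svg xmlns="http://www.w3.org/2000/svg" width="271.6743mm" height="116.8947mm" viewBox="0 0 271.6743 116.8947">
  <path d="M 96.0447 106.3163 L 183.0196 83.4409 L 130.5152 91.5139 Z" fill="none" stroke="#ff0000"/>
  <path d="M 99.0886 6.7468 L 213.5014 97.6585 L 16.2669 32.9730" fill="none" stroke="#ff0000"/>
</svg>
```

Since the viewBox matches the mm dimensions, user units are millimetres directly. The only transform is the Y-flip y_m = 116.8947 − y_svg.

Shape 1 is a closed polygon drawn with `<path>`. Its stroke #ff0000 means score at S553, F2165. After flipping Y the toolpath is (96.0447,10.5784) → (183.0196,33.4538) → (130.5152,25.3808) → (96.0447,10.5784), returning to the start.

Shape 2 is a open polyline drawn with `<path>`. Its stroke #ff0000 means score at S553, F2165. After flipping Y the toolpath is (99.0886,110.1479) → (213.5014,19.2362) → (16.2669,83.9217).

G21
G90
G0 X96.0447 Y10.5784
M4 S553
G1 X183.0196 Y33.4538 F2165
G1 X130.5152 Y25.3808 F2165
G1 X96.0447 Y10.5784 F2165
M5
G0 X99.0886 Y110.1479
M4 S553
G1 X213.5014 Y19.2362 F2165
G1 X16.2669 Y83.9217 F2165
M5
G0 X0.0000 Y0.0000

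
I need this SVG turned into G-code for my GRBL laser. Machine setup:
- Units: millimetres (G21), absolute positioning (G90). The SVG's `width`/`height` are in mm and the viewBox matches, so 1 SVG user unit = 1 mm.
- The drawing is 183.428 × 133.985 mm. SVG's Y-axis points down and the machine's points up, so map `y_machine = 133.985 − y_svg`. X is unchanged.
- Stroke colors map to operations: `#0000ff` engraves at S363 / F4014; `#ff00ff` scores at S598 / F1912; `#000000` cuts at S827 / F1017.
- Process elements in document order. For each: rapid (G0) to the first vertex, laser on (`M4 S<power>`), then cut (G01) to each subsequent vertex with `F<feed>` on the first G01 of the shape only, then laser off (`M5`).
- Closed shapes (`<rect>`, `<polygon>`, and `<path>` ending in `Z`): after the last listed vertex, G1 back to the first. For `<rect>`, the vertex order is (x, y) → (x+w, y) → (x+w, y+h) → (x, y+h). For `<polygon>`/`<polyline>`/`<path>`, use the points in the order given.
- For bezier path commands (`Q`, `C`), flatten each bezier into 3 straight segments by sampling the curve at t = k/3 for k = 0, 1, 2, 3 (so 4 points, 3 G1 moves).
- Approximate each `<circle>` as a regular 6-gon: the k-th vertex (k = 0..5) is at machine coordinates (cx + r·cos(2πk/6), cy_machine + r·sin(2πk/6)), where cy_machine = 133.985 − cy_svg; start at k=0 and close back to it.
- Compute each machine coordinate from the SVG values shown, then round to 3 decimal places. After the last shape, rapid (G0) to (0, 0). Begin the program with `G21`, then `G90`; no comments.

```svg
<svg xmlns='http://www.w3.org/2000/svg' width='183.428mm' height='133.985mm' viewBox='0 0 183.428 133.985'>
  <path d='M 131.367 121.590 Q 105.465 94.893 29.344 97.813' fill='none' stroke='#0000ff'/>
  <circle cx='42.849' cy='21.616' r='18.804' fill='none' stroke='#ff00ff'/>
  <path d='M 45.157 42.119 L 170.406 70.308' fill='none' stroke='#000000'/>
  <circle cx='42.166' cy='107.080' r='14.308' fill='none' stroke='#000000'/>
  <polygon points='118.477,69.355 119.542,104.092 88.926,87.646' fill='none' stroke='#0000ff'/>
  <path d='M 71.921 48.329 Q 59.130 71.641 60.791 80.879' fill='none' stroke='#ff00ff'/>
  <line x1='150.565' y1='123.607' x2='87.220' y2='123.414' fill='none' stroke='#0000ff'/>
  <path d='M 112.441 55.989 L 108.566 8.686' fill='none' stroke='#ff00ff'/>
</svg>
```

G21
G90
G0 X131.367 Y12.395
M4 S363
G01 X108.519 Y26.902 F4014
G01 X74.511 Y34.828
G01 X29.344 Y36.172
M5
G0 X61.653 Y112.369
M4 S598
G01 X52.251 Y128.654 F1912
G01 X33.447 Y128.654
G01 X24.045 Y112.369
G01 X33.447 Y96.084
G01 X52.251 Y96.084
G01 X61.653 Y112.369
M5
G0 X45.157 Y91.866
M4 S827
G01 X170.406 Y63.677 F1017
M5
G0 X56.474 Y26.905
M4 S827
G01 X49.320 Y39.296 F1017
G01 X35.012 Y39.296
G01 X27.858 Y26.905
G01 X35.012 Y14.514
G01 X49.320 Y14.514
G01 X56.474 Y26.905
M5
G0 X118.477 Y64.630
M4 S363
G01 X119.542 Y29.893 F4014
G01 X88.926 Y46.339
G01 X118.477 Y64.630
M5
G0 X71.921 Y85.656
M4 S598
G01 X64.999 Y71.678 F1912
G01 X61.289 Y60.828
G01 X60.791 Y53.106
M5
G0 X150.565 Y10.378
M4 S363
G01 X87.220 Y10.571 F4014
M5
G0 X112.441 Y77.996
M4 S598
G01 X108.566 Y125.299 F1912
M5
G0 X0.000 Y0.000

viewBox `0 0 183.428 133.985` with mm width/height → 1 unit = 1 mm. Flip: y_m = 133.985 − y_svg.

**Shape 1** — `<path>` quadratic bezier, stroke `#0000ff` → engrave (S363, F4014). Control points (SVG): P0=(131.367,121.590), P1=(105.465,94.893), P2=(29.344,97.813); sampled at t=k/3. Machine vertices: (131.367,12.395) → (108.519,26.902) → (74.511,34.828) → (29.344,36.172). Open path.

**Shape 2** — `<circle>` circle, stroke `#ff00ff` → score (S598, F1912). Machine vertices: (61.653,112.369) → (52.251,128.654) → (33.447,128.654) → (24.045,112.369) → (33.447,96.084) → (52.251,96.084) → (61.653,112.369). Closed: final G1 returns to the first vertex.

**Shape 3** — `<path>` line segment, stroke `#000000` → cut (S827, F1017). Machine vertices: (45.157,91.866) → (170.406,63.677). Open path.

**Shape 4** — `<circle>` circle, stroke `#000000` → cut (S827, F1017). Machine vertices: (56.474,26.905) → (49.320,39.296) → (35.012,39.296) → (27.858,26.905) → (35.012,14.514) → (49.320,14.514) → (56.474,26.905). Closed: final G1 returns to the first vertex.

**Shape 5** — `<polygon>` regular polygon, stroke `#0000ff` → engrave (S363, F4014). Machine vertices: (118.477,64.630) → (119.542,29.893) → (88.926,46.339) → (118.477,64.630). Closed: final G1 returns to the first vertex.

**Shape 6** — `<path>` quadratic bezier, stroke `#ff00ff` → score (S598, F1912). Control points (SVG): P0=(71.921,48.329), P1=(59.130,71.641), P2=(60.791,80.879); sampled at t=k/3. Machine vertices: (71.921,85.656) → (64.999,71.678) → (61.289,60.828) → (60.791,53.106). Open path.

**Shape 7** — `<line>` line segment, stroke `#0000ff` → engrave (S363, F4014). Machine vertices: (150.565,10.378) → (87.220,10.571). Open path.

**Shape 8** — `<path>` line segment, stroke `#ff00ff` → score (S598, F1912). Machine vertices: (112.441,77.996) → (108.566,125.299). Open path.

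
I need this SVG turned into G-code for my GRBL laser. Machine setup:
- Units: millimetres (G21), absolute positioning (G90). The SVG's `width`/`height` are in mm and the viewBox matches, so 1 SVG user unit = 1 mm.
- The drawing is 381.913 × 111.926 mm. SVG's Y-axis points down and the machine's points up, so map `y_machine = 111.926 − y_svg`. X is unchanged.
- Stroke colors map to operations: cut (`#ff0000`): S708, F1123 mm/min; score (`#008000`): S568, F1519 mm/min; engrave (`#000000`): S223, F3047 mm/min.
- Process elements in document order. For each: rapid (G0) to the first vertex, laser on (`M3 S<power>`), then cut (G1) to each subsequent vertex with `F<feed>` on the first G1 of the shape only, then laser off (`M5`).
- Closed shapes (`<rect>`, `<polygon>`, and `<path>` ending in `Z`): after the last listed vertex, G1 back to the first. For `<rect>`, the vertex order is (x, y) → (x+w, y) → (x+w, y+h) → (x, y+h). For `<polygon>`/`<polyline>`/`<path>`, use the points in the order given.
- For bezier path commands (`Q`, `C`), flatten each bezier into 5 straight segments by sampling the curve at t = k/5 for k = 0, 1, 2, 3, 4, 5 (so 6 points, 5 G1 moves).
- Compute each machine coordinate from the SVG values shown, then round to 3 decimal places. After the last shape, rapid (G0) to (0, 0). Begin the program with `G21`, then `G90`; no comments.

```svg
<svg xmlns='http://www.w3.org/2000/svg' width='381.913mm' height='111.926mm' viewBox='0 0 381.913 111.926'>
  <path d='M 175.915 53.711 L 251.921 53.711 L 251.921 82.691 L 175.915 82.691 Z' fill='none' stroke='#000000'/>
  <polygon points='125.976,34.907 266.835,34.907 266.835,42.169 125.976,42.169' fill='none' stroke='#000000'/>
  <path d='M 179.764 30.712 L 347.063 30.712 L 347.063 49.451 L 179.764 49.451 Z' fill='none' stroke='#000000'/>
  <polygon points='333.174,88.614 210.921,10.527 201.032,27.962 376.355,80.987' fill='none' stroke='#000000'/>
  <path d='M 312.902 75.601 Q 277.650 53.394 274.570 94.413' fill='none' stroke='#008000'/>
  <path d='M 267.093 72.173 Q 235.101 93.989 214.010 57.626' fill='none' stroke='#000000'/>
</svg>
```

G21
G90
G0 X175.915 Y58.215
M3 S223
G1 X251.921 Y58.215 F3047
G1 X251.921 Y29.235
G1 X175.915 Y29.235
G1 X175.915 Y58.215
M5
G0 X125.976 Y77.019
M3 S223
G1 X266.835 Y77.019 F3047
G1 X266.835 Y69.757
G1 X125.976 Y69.757
G1 X125.976 Y77.019
M5
G0 X179.764 Y81.214
M3 S223
G1 X347.063 Y81.214 F3047
G1 X347.063 Y62.475
G1 X179.764 Y62.475
G1 X179.764 Y81.214
M5
G0 X333.174 Y23.312
M3 S223
G1 X210.921 Y101.399 F3047
G1 X201.032 Y83.964
G1 X376.355 Y30.939
G1 X333.174 Y23.312
M5
G0 X312.902 Y36.325
M3 S568
G1 X300.088 Y42.679 F1519
G1 X289.848 Y43.974
G1 X282.182 Y40.212
G1 X277.089 Y31.392
G1 X274.570 Y17.513
M5
G0 X267.093 Y39.753
M3 S223
G1 X254.732 Y33.354 F3047
G1 X243.244 Y31.609
G1 X232.627 Y34.518
G1 X222.882 Y42.082
G1 X214.010 Y54.300
M5
G0 X0.000 Y0.000

1 u = 1 mm; y_m = 111.926 − y.

[1] `<path>` rectangle, #000000→engrave S223 F3047: (175.915,58.215) → (251.921,58.215) → (251.921,29.235) → (175.915,29.235) → (175.915,58.215) (closed)

[2] `<polygon>` rectangle, #000000→engrave S223 F3047: (125.976,77.019) → (266.835,77.019) → (266.835,69.757) → (125.976,69.757) → (125.976,77.019) (closed)

[3] `<path>` rectangle, #000000→engrave S223 F3047: (179.764,81.214) → (347.063,81.214) → (347.063,62.475) → (179.764,62.475) → (179.764,81.214) (closed)

[4] `<polygon>` closed polygon, #000000→engrave S223 F3047: (333.174,23.312) → (210.921,101.399) → (201.032,83.964) → (376.355,30.939) → (333.174,23.312) (closed)

[5] `<path>` quadratic bezier, #008000→score S568 F1519: (312.902,36.325) → (300.088,42.679) → (289.848,43.974) → (282.182,40.212) → (277.089,31.392) → (274.570,17.513)

[6] `<path>` quadratic bezier, #000000→engrave S223 F3047: (267.093,39.753) → (254.732,33.354) → (243.244,31.609) → (232.627,34.518) → (222.882,42.082) → (214.010,54.300)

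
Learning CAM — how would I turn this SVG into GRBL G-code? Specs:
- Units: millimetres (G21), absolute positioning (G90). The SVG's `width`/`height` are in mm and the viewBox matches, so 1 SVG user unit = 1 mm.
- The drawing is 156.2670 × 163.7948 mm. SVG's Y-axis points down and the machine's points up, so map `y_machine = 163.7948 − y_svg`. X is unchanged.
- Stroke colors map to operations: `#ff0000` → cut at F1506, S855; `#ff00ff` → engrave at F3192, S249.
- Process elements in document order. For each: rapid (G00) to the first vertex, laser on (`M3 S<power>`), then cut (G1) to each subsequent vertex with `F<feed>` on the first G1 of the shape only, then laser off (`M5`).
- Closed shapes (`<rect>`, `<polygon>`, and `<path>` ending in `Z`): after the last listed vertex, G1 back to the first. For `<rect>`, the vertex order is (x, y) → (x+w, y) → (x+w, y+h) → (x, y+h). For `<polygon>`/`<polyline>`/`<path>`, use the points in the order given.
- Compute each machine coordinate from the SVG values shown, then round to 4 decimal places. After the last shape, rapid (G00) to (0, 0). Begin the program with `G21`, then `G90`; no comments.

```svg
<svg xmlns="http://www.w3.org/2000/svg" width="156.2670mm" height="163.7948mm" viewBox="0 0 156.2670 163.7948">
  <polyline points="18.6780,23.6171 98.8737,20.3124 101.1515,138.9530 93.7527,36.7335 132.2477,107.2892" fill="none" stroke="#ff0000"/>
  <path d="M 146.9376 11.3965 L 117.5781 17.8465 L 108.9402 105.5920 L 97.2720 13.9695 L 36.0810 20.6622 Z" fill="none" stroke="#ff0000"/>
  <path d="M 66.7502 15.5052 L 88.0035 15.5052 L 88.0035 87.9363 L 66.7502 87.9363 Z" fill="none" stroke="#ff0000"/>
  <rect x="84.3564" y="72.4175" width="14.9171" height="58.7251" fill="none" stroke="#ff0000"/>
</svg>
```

1 u = 1 mm; y_m = 163.7948 − y.

[1] `<polyline>` open polyline, #ff0000→cut S855 F1506: (18.6780,140.1777) → (98.8737,143.4824) → (101.1515,24.8418) → (93.7527,127.0613) → (132.2477,56.5056)

[2] `<path>` closed polygon, #ff0000→cut S855 F1506: (146.9376,152.3983) → (117.5781,145.9483) → (108.9402,58.2028) → (97.2720,149.8253) → (36.0810,143.1326) → (146.9376,152.3983) (closed)

[3] `<path>` rectangle, #ff0000→cut S855 F1506: (66.7502,148.2896) → (88.0035,148.2896) → (88.0035,75.8585) → (66.7502,75.8585) → (66.7502,148.2896) (closed)

[4] `<rect>` rectangle, #ff0000→cut S855 F1506: (84.3564,91.3773) → (99.2735,91.3773) → (99.2735,32.6522) → (84.3564,32.6522) → (84.3564,91.3773) (closed)

G21
G90
G00 X18.6780 Y140.1777
M3 S855
G1 X98.8737 Y143.4824 F1506
G1 X101.1515 Y24.8418
G1 X93.7527 Y127.0613
G1 X132.2477 Y56.5056
M5
G00 X146.9376 Y152.3983
M3 S855
G1 X117.5781 Y145.9483 F1506
G1 X108.9402 Y58.2028
G1 X97.2720 Y149.8253
G1 X36.0810 Y143.1326
G1 X146.9376 Y152.3983
M5
G00 X66.7502 Y148.2896
M3 S855
G1 X88.0035 Y148.2896 F1506
G1 X88.0035 Y75.8585
G1 X66.7502 Y75.8585
G1 X66.7502 Y148.2896
M5
G00 X84.3564 Y91.3773
M3 S855
G1 X99.2735 Y91.3773 F1506
G1 X99.2735 Y32.6522
G1 X84.3564 Y32.6522
G1 X84.3564 Y91.3773
M5
G00 X0.0000 Y0.0000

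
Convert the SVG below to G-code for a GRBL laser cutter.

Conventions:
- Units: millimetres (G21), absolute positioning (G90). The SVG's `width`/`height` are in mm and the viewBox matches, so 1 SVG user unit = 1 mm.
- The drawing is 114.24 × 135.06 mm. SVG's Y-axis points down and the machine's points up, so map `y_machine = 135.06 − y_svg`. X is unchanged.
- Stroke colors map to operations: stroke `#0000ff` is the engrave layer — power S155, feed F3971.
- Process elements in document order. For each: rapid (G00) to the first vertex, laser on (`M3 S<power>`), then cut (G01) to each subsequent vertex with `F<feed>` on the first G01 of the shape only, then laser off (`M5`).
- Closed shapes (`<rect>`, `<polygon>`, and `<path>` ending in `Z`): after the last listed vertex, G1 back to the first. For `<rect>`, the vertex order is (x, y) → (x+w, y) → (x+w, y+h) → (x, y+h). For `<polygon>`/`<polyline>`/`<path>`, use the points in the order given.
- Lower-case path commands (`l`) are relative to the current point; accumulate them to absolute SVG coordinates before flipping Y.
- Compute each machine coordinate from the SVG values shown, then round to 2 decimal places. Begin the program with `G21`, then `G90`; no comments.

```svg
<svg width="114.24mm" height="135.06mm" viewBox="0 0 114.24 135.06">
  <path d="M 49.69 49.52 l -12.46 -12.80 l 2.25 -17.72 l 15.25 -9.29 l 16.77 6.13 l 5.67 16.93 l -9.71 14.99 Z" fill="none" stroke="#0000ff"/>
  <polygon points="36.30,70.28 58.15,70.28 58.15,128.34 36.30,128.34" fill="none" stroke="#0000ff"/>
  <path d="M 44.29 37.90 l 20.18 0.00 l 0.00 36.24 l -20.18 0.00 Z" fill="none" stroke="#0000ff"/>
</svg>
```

G21
G90
G00 X49.69 Y85.54
M3 S155
G01 X37.23 Y98.34 F3971
G01 X39.48 Y116.06
G01 X54.73 Y125.35
G01 X71.50 Y119.22
G01 X77.17 Y102.29
G01 X67.46 Y87.30
G01 X49.69 Y85.54
M5
G00 X36.30 Y64.78
M3 S155
G01 X58.15 Y64.78 F3971
G01 X58.15 Y6.72
G01 X36.30 Y6.72
G01 X36.30 Y64.78
M5
G00 X44.29 Y97.16
M3 S155
G01 X64.47 Y97.16 F3971
G01 X64.47 Y60.92
G01 X44.29 Y60.92
G01 X44.29 Y97.16
M5

Since the viewBox matches the mm dimensions, user units are millimetres directly. The only transform is the Y-flip y_m = 135.06 − y_svg.

Shape 1 is a regular polygon drawn with `<path>`. Its stroke #0000ff means engrave at S155, F3971. After flipping Y the toolpath is (49.69,85.54) → (37.23,98.34) → (39.48,116.06) → (54.73,125.35) → (71.50,119.22) → (77.17,102.29) → (67.46,87.30) → (49.69,85.54), returning to the start.

Shape 2 is a rectangle drawn with `<polygon>`. Its stroke #0000ff means engrave at S155, F3971. After flipping Y the toolpath is (36.30,64.78) → (58.15,64.78) → (58.15,6.72) → (36.30,6.72) → (36.30,64.78), returning to the start.

Shape 3 is a rectangle drawn with `<path>`. Its stroke #0000ff means engrave at S155, F3971. After flipping Y the toolpath is (44.29,97.16) → (64.47,97.16) → (64.47,60.92) → (44.29,60.92) → (44.29,97.16), returning to the start.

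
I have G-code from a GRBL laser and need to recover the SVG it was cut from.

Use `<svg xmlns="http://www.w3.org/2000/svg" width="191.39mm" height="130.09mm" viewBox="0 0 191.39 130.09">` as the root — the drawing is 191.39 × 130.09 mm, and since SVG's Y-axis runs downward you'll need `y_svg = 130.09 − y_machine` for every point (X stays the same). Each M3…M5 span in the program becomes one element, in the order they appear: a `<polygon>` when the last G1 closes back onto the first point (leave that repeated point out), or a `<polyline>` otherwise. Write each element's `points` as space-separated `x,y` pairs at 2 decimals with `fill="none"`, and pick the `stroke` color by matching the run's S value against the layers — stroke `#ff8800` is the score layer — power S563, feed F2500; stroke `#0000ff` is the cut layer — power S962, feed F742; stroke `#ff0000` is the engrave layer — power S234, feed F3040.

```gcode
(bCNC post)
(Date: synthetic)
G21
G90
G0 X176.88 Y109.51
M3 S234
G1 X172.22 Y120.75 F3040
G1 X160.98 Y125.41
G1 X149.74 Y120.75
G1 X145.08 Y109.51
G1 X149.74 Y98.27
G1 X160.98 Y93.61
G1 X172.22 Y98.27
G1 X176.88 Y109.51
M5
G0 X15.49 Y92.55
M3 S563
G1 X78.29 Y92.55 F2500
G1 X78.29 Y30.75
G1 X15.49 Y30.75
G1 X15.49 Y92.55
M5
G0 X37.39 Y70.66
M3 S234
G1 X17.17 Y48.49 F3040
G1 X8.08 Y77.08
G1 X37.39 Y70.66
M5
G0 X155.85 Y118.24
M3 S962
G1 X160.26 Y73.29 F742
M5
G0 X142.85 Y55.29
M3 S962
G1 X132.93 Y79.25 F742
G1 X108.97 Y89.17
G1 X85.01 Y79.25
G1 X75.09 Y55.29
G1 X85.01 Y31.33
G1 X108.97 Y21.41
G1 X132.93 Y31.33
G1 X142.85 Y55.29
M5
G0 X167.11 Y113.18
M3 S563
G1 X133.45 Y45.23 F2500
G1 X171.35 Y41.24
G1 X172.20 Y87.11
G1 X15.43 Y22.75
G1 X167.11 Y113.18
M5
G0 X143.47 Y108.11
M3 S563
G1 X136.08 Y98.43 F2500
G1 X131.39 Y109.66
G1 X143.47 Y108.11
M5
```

<svg xmlns="http://www.w3.org/2000/svg" width="191.39mm" height="130.09mm" viewBox="0 0 191.39 130.09">
  <polygon points="176.88,20.58 172.22,9.34 160.98,4.68 149.74,9.34 145.08,20.58 149.74,31.82 160.98,36.48 172.22,31.82" fill="none" stroke="#ff0000"/>
  <polygon points="15.49,37.54 78.29,37.54 78.29,99.34 15.49,99.34" fill="none" stroke="#ff8800"/>
  <polygon points="37.39,59.43 17.17,81.60 8.08,53.01" fill="none" stroke="#ff0000"/>
  <polyline points="155.85,11.85 160.26,56.80" fill="none" stroke="#0000ff"/>
  <polygon points="142.85,74.80 132.93,50.84 108.97,40.92 85.01,50.84 75.09,74.80 85.01,98.76 108.97,108.68 132.93,98.76" fill="none" stroke="#0000ff"/>
  <polygon points="167.11,16.91 133.45,84.86 171.35,88.85 172.20,42.98 15.43,107.34" fill="none" stroke="#ff8800"/>
  <polygon points="143.47,21.98 136.08,31.66 131.39,20.43" fill="none" stroke="#ff8800"/>
</svg>

Machine Y-up, SVG Y-down with viewBox height 130.09, so y_svg = 130.09 − y_machine; X carries over.

Run 1: the run's S234 means `#ff0000` (engrave). The run returns to its start, so emit a `<polygon>` with points (Y-flipped): 176.88,20.58 172.22,9.34 160.98,4.68 149.74,9.34 145.08,20.58 149.74,31.82 160.98,36.48 172.22,31.82.

Run 2: the run's S563 means `#ff8800` (score). The run returns to its start, so emit a `<polygon>` with points (Y-flipped): 15.49,37.54 78.29,37.54 78.29,99.34 15.49,99.34.

Run 3: power S234 maps to stroke `#ff0000` (engrave). The run returns to its start, so emit a `<polygon>` with points (Y-flipped): 37.39,59.43 17.17,81.60 8.08,53.01.

Run 4: S962 ⇒ cut layer `#0000ff`. The run is open, so emit a `<polyline>` with points (Y-flipped): 155.85,11.85 160.26,56.80.

Run 5: power S962 maps to stroke `#0000ff` (cut). The run returns to its start, so emit a `<polygon>` with points (Y-flipped): 142.85,74.80 132.93,50.84 108.97,40.92 85.01,50.84 75.09,74.80 85.01,98.76 108.97,108.68 132.93,98.76.

Run 6: power S563 maps to stroke `#ff8800` (score). The run returns to its start, so emit a `<polygon>` with points (Y-flipped): 167.11,16.91 133.45,84.86 171.35,88.85 172.20,42.98 15.43,107.34.

Run 7: power S563 maps to stroke `#ff8800` (score). The run returns to its start, so emit a `<polygon>` with points (Y-flipped): 143.47,21.98 136.08,31.66 131.39,20.43.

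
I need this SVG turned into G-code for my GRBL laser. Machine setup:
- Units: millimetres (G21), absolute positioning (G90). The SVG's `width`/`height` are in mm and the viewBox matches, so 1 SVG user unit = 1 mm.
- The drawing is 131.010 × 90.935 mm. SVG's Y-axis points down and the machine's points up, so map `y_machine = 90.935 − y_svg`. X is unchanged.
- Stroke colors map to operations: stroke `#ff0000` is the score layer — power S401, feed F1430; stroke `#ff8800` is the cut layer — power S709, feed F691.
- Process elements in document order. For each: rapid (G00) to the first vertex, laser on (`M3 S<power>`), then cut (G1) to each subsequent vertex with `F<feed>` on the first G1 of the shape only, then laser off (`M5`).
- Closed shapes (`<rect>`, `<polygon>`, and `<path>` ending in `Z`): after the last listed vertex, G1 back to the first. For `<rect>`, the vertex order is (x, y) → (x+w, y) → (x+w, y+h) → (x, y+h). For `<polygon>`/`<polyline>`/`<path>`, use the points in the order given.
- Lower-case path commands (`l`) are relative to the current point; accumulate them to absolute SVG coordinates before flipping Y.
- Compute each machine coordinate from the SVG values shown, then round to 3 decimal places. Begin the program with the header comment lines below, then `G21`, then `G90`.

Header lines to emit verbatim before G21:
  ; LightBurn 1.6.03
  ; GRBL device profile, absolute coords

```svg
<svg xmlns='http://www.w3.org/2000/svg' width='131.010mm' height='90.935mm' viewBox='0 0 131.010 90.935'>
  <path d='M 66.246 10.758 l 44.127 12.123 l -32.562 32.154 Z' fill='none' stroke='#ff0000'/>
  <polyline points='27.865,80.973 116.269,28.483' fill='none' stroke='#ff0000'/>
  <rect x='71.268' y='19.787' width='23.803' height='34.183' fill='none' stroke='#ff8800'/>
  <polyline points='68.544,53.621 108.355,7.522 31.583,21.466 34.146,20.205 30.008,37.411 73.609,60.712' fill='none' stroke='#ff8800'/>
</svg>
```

viewBox `0 0 131.010 90.935` with mm width/height → 1 unit = 1 mm. Flip: y_m = 90.935 − y_svg.

**Shape 1** — `<path>` regular polygon, stroke `#ff0000` → score (S401, F1430). Machine vertices: (66.246,80.177) → (110.373,68.054) → (77.811,35.900) → (66.246,80.177). Closed: final G1 returns to the first vertex.

**Shape 2** — `<polyline>` line segment, stroke `#ff0000` → score (S401, F1430). Machine vertices: (27.865,9.962) → (116.269,62.452). Open path.

**Shape 3** — `<rect>` rectangle, stroke `#ff8800` → cut (S709, F691). Machine vertices: (71.268,71.148) → (95.071,71.148) → (95.071,36.965) → (71.268,36.965) → (71.268,71.148). Closed: final G1 returns to the first vertex.

**Shape 4** — `<polyline>` open polyline, stroke `#ff8800` → cut (S709, F691). Machine vertices: (68.544,37.314) → (108.355,83.413) → (31.583,69.469) → (34.146,70.730) → (30.008,53.524) → (73.609,30.223). Open path.

; LightBurn 1.6.03
; GRBL device profile, absolute coords
G21
G90
G00 X66.246 Y80.177
M3 S401
G1 X110.373 Y68.054 F1430
G1 X77.811 Y35.900
G1 X66.246 Y80.177
M5
G00 X27.865 Y9.962
M3 S401
G1 X116.269 Y62.452 F1430
M5
G00 X71.268 Y71.148
M3 S709
G1 X95.071 Y71.148 F691
G1 X95.071 Y36.965
G1 X71.268 Y36.965
G1 X71.268 Y71.148
M5
G00 X68.544 Y37.314
M3 S709
G1 X108.355 Y83.413 F691
G1 X31.583 Y69.469
G1 X34.146 Y70.730
G1 X30.008 Y53.524
G1 X73.609 Y30.223
M5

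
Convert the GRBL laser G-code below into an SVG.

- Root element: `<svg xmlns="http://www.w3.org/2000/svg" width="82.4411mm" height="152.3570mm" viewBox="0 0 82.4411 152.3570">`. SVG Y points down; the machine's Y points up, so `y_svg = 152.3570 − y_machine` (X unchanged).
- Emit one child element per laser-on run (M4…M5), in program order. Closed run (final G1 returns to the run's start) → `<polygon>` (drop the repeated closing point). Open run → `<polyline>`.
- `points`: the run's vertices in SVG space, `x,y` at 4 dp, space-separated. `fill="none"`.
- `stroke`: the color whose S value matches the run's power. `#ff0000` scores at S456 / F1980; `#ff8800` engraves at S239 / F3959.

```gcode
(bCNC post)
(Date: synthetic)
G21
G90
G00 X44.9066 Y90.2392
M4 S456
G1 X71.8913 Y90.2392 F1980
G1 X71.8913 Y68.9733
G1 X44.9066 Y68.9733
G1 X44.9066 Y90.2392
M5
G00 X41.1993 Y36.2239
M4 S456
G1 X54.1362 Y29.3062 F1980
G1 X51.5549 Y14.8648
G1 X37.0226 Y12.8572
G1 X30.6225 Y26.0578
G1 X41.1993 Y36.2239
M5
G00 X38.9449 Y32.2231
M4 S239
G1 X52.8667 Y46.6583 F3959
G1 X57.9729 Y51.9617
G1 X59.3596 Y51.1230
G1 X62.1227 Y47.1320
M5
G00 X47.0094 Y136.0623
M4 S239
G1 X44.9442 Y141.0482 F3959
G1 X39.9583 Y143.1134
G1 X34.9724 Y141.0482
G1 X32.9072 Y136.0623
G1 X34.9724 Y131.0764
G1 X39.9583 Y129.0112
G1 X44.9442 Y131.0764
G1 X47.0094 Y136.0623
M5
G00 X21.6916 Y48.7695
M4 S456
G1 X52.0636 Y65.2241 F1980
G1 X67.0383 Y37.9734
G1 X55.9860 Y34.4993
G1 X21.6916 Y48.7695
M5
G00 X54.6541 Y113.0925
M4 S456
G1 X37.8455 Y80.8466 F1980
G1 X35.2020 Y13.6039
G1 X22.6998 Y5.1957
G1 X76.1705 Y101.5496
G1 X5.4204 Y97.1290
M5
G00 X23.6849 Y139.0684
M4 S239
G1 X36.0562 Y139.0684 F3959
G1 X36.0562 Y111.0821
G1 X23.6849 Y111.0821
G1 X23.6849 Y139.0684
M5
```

Machine Y-up, SVG Y-down with viewBox height 152.3570, so y_svg = 152.3570 − y_machine; X carries over.

Run 1: power S456 maps to stroke `#ff0000` (score). The run returns to its start, so emit a `<polygon>` with points (Y-flipped): 44.9066,62.1178 71.8913,62.1178 71.8913,83.3837 44.9066,83.3837.

Run 2: S456 ⇒ score layer `#ff0000`. The run returns to its start, so emit a `<polygon>` with points (Y-flipped): 41.1993,116.1331 54.1362,123.0508 51.5549,137.4922 37.0226,139.4998 30.6225,126.2992.

Run 3: power S239 maps to stroke `#ff8800` (engrave). The run is open, so emit a `<polyline>` with points (Y-flipped): 38.9449,120.1339 52.8667,105.6987 57.9729,100.3953 59.3596,101.2340 62.1227,105.2250.

Run 4: the run's S239 means `#ff8800` (engrave). The run returns to its start, so emit a `<polygon>` with points (Y-flipped): 47.0094,16.2947 44.9442,11.3088 39.9583,9.2436 34.9724,11.3088 32.9072,16.2947 34.9724,21.2806 39.9583,23.3458 44.9442,21.2806.

Run 5: the run's S456 means `#ff0000` (score). The run returns to its start, so emit a `<polygon>` with points (Y-flipped): 21.6916,103.5875 52.0636,87.1329 67.0383,114.3836 55.9860,117.8577.

Run 6: the run's S456 means `#ff0000` (score). The run is open, so emit a `<polyline>` with points (Y-flipped): 54.6541,39.2645 37.8455,71.5104 35.2020,138.7531 22.6998,147.1613 76.1705,50.8074 5.4204,55.2280.

Run 7: S239 ⇒ engrave layer `#ff8800`. The run returns to its start, so emit a `<polygon>` with points (Y-flipped): 23.6849,13.2886 36.0562,13.2886 36.0562,41.2749 23.6849,41.2749.

<svg xmlns="http://www.w3.org/2000/svg" width="82.4411mm" height="152.3570mm" viewBox="0 0 82.4411 152.3570">
  <polygon points="44.9066,62.1178 71.8913,62.1178 71.8913,83.3837 44.9066,83.3837" fill="none" stroke="#ff0000"/>
  <polygon points="41.1993,116.1331 54.1362,123.0508 51.5549,137.4922 37.0226,139.4998 30.6225,126.2992" fill="none" stroke="#ff0000"/>
  <polyline points="38.9449,120.1339 52.8667,105.6987 57.9729,100.3953 59.3596,101.2340 62.1227,105.2250" fill="none" stroke="#ff8800"/>
  <polygon points="47.0094,16.2947 44.9442,11.3088 39.9583,9.2436 34.9724,11.3088 32.9072,16.2947 34.9724,21.2806 39.9583,23.3458 44.9442,21.2806" fill="none" stroke="#ff8800"/>
  <polygon points="21.6916,103.5875 52.0636,87.1329 67.0383,114.3836 55.9860,117.8577" fill="none" stroke="#ff0000"/>
  <polyline points="54.6541,39.2645 37.8455,71.5104 35.2020,138.7531 22.6998,147.1613 76.1705,50.8074 5.4204,55.2280" fill="none" stroke="#ff0000"/>
  <polygon points="23.6849,13.2886 36.0562,13.2886 36.0562,41.2749 23.6849,41.2749" fill="none" stroke="#ff8800"/>
</svg>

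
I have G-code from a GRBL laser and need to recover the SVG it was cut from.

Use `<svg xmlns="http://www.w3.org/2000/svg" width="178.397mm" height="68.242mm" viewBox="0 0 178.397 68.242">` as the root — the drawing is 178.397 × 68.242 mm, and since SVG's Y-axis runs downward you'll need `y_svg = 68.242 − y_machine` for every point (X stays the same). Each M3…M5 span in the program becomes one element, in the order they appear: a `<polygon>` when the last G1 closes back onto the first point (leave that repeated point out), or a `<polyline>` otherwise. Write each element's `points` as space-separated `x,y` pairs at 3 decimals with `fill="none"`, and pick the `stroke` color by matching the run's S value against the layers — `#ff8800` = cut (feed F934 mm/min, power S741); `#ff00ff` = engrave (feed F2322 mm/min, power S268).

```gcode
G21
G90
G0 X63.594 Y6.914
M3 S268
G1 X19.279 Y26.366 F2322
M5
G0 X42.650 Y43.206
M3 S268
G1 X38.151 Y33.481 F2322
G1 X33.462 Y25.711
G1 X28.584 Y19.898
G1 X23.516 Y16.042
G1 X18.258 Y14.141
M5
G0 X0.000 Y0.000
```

Machine Y-up, SVG Y-down with viewBox height 68.242, so y_svg = 68.242 − y_machine; X carries over. Every run uses S268, so all elements get stroke `#ff00ff` (engrave).

Run 1: The run is open, so emit a `<polyline>` with points (Y-flipped): 63.594,61.328 19.279,41.876.

Run 2: The run is open, so emit a `<polyline>` with points (Y-flipped): 42.650,25.036 38.151,34.761 33.462,42.531 28.584,48.344 23.516,52.200 18.258,54.101.

<svg xmlns="http://www.w3.org/2000/svg" width="178.397mm" height="68.242mm" viewBox="0 0 178.397 68.242">
  <polyline points="63.594,61.328 19.279,41.876" fill="none" stroke="#ff00ff"/>
  <polyline points="42.650,25.036 38.151,34.761 33.462,42.531 28.584,48.344 23.516,52.200 18.258,54.101" fill="none" stroke="#ff00ff"/>
</svg>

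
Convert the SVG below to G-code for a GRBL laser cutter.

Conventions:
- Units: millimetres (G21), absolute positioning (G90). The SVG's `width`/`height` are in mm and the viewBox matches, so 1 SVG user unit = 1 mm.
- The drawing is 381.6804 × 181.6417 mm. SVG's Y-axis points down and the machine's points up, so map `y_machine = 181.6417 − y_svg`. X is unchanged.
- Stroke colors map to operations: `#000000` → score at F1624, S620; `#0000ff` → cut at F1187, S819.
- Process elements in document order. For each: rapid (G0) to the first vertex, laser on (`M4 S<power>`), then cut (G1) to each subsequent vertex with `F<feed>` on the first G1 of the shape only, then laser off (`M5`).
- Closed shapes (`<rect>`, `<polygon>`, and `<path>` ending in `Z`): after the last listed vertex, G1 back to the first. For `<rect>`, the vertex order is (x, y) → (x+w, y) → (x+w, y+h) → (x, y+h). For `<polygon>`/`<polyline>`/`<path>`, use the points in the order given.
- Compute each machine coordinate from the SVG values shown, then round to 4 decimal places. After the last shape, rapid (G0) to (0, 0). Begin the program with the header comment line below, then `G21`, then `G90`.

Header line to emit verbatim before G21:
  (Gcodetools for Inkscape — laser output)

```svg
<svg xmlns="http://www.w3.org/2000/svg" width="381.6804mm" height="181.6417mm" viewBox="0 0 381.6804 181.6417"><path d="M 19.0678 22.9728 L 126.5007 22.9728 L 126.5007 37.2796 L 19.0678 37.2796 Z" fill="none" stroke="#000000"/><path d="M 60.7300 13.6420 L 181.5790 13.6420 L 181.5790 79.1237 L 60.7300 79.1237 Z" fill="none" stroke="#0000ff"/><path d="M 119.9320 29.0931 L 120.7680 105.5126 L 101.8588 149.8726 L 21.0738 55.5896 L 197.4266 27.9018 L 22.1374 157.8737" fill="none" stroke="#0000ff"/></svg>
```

(Gcodetools for Inkscape — laser output)
G21
G90
G0 X19.0678 Y158.6689
M4 S620
G1 X126.5007 Y158.6689 F1624
G1 X126.5007 Y144.3621
G1 X19.0678 Y144.3621
G1 X19.0678 Y158.6689
M5
G0 X60.7300 Y167.9997
M4 S819
G1 X181.5790 Y167.9997 F1187
G1 X181.5790 Y102.5180
G1 X60.7300 Y102.5180
G1 X60.7300 Y167.9997
M5
G0 X119.9320 Y152.5486
M4 S819
G1 X120.7680 Y76.1291 F1187
G1 X101.8588 Y31.7691
G1 X21.0738 Y126.0521
G1 X197.4266 Y153.7399
G1 X22.1374 Y23.7680
M5
G0 X0.0000 Y0.0000

viewBox `0 0 381.6804 181.6417` with mm width/height → 1 unit = 1 mm. Flip: y_m = 181.6417 − y_svg.

**Shape 1** — `<path>` rectangle, stroke `#000000` → score (S620, F1624). Machine vertices: (19.0678,158.6689) → (126.5007,158.6689) → (126.5007,144.3621) → (19.0678,144.3621) → (19.0678,158.6689). Closed: final G1 returns to the first vertex.

**Shape 2** — `<path>` rectangle, stroke `#0000ff` → cut (S819, F1187). Machine vertices: (60.7300,167.9997) → (181.5790,167.9997) → (181.5790,102.5180) → (60.7300,102.5180) → (60.7300,167.9997). Closed: final G1 returns to the first vertex.

**Shape 3** — `<path>` open polyline, stroke `#0000ff` → cut (S819, F1187). Machine vertices: (119.9320,152.5486) → (120.7680,76.1291) → (101.8588,31.7691) → (21.0738,126.0521) → (197.4266,153.7399) → (22.1374,23.7680). Open path.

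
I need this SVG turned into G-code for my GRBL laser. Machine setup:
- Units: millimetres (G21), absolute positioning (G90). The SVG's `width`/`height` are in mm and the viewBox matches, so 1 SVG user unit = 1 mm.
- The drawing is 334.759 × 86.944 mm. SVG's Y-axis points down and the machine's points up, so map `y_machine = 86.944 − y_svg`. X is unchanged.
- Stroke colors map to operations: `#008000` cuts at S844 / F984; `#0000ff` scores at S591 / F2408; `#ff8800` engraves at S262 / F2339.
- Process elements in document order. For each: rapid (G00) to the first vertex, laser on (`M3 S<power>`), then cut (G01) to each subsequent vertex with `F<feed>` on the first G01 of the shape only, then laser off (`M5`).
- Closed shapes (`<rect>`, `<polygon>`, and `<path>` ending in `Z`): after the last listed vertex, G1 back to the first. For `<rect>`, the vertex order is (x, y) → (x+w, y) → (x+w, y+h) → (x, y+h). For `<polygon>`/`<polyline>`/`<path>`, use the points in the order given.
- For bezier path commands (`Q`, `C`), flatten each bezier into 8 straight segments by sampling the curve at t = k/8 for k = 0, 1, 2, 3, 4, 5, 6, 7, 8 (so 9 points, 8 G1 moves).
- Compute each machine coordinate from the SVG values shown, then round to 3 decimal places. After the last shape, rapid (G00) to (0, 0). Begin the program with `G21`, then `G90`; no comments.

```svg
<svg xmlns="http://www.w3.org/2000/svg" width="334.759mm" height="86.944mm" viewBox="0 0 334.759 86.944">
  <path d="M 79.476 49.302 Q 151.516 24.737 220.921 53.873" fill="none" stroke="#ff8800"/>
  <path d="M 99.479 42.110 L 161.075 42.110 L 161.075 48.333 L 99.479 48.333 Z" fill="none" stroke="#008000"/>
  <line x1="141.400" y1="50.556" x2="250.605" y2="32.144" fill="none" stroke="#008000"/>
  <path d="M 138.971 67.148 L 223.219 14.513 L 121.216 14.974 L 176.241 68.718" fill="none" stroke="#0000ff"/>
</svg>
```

G21
G90
G00 X79.476 Y37.642
M3 S262
G01 X97.445 Y42.944 F2339
G01 X115.331 Y46.568
G01 X133.135 Y48.514
G01 X150.857 Y48.782
G01 X168.497 Y47.371
G01 X186.054 Y44.283
G01 X203.529 Y39.516
G01 X220.921 Y33.071
M5
G00 X99.479 Y44.834
M3 S844
G01 X161.075 Y44.834 F984
G01 X161.075 Y38.611
G01 X99.479 Y38.611
G01 X99.479 Y44.834
M5
G00 X141.400 Y36.388
M3 S844
G01 X250.605 Y54.800 F984
M5
G00 X138.971 Y19.796
M3 S591
G01 X223.219 Y72.431 F2408
G01 X121.216 Y71.970
G01 X176.241 Y18.226
M5
G00 X0.000 Y0.000

Since the viewBox matches the mm dimensions, user units are millimetres directly. The only transform is the Y-flip y_m = 86.944 − y_svg.

Shape 1 is a quadratic bezier drawn with `<path>`. Its stroke #ff8800 means engrave at S262, F2339. After flipping Y the toolpath is (79.476,37.642) → (97.445,42.944) → (115.331,46.568) → (133.135,48.514) → (150.857,48.782) → (168.497,47.371) → (186.054,44.283) → (203.529,39.516) → (220.921,33.071).

Shape 2 is a rectangle drawn with `<path>`. Its stroke #008000 means cut at S844, F984. After flipping Y the toolpath is (99.479,44.834) → (161.075,44.834) → (161.075,38.611) → (99.479,38.611) → (99.479,44.834), returning to the start.

Shape 3 is a line segment drawn with `<line>`. Its stroke #008000 means cut at S844, F984. After flipping Y the toolpath is (141.400,36.388) → (250.605,54.800).

Shape 4 is a open polyline drawn with `<path>`. Its stroke #0000ff means score at S591, F2408. After flipping Y the toolpath is (138.971,19.796) → (223.219,72.431) → (121.216,71.970) → (176.241,18.226).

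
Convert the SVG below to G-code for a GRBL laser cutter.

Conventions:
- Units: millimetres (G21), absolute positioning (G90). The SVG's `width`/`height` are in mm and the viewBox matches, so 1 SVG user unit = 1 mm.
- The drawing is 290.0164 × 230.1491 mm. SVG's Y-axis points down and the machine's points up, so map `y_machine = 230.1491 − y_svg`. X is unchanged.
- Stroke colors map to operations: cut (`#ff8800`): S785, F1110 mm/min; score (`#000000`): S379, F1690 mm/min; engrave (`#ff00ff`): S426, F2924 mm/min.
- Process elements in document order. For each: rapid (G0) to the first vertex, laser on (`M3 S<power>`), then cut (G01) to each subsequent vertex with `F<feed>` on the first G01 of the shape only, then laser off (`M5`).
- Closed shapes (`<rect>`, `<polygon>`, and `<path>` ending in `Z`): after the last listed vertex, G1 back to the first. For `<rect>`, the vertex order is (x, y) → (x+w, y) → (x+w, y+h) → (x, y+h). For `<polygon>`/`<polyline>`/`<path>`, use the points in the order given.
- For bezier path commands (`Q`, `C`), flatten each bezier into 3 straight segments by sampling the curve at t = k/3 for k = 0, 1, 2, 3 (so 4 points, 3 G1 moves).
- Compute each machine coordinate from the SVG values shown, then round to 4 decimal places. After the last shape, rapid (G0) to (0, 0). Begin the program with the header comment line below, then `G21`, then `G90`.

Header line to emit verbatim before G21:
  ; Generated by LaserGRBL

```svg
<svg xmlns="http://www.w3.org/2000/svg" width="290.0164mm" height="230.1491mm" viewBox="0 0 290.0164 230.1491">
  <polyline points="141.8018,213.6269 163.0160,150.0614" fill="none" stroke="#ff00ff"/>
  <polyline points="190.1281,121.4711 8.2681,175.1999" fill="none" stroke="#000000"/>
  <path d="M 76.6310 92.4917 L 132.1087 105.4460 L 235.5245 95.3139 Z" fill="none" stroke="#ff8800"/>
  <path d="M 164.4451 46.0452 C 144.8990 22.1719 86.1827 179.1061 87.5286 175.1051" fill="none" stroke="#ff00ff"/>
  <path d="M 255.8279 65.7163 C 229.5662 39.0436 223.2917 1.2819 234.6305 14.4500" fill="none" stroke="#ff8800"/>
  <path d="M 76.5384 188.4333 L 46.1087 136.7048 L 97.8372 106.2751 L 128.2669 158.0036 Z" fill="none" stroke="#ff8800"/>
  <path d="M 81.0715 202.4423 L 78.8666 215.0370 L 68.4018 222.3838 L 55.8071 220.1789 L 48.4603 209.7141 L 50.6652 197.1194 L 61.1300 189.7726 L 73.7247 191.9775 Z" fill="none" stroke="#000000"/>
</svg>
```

1 u = 1 mm; y_m = 230.1491 − y.

[1] `<polyline>` line segment, #ff00ff→engrave S426 F2924: (141.8018,16.5222) → (163.0160,80.0877)

[2] `<polyline>` line segment, #000000→score S379 F1690: (190.1281,108.6780) → (8.2681,54.9492)

[3] `<path>` closed polygon, #ff8800→cut S785 F1110: (76.6310,137.6574) → (132.1087,124.7031) → (235.5245,134.8352) → (76.6310,137.6574) (closed)

[4] `<path>` cubic bezier, #ff00ff→engrave S426 F2924: (164.4451,184.1039) → (135.5175,160.3652) → (102.5282,92.0309) → (87.5286,55.0440)

[5] `<path>` cubic bezier, #ff8800→cut S785 F1110: (255.8279,164.4328) → (236.1407,192.5048) → (229.2507,214.1876) → (234.6305,215.6991)

[6] `<path>` regular polygon, #ff8800→cut S785 F1110: (76.5384,41.7158) → (46.1087,93.4443) → (97.8372,123.8740) → (128.2669,72.1455) → (76.5384,41.7158) (closed)

[7] `<path>` regular polygon, #000000→score S379 F1690: (81.0715,27.7068) → (78.8666,15.1121) → (68.4018,7.7653) → (55.8071,9.9702) → (48.4603,20.4350) → (50.6652,33.0297) → (61.1300,40.3765) → (73.7247,38.1716) → (81.0715,27.7068) (closed)

; Generated by LaserGRBL
G21
G90
G0 X141.8018 Y16.5222
M3 S426
G01 X163.0160 Y80.0877 F2924
M5
G0 X190.1281 Y108.6780
M3 S379
G01 X8.2681 Y54.9492 F1690
M5
G0 X76.6310 Y137.6574
M3 S785
G01 X132.1087 Y124.7031 F1110
G01 X235.5245 Y134.8352
G01 X76.6310 Y137.6574
M5
G0 X164.4451 Y184.1039
M3 S426
G01 X135.5175 Y160.3652 F2924
G01 X102.5282 Y92.0309
G01 X87.5286 Y55.0440
M5
G0 X255.8279 Y164.4328
M3 S785
G01 X236.1407 Y192.5048 F1110
G01 X229.2507 Y214.1876
G01 X234.6305 Y215.6991
M5
G0 X76.5384 Y41.7158
M3 S785
G01 X46.1087 Y93.4443 F1110
G01 X97.8372 Y123.8740
G01 X128.2669 Y72.1455
G01 X76.5384 Y41.7158
M5
G0 X81.0715 Y27.7068
M3 S379
G01 X78.8666 Y15.1121 F1690
G01 X68.4018 Y7.7653
G01 X55.8071 Y9.9702
G01 X48.4603 Y20.4350
G01 X50.6652 Y33.0297
G01 X61.1300 Y40.3765
G01 X73.7247 Y38.1716
G01 X81.0715 Y27.7068
M5
G0 X0.0000 Y0.0000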